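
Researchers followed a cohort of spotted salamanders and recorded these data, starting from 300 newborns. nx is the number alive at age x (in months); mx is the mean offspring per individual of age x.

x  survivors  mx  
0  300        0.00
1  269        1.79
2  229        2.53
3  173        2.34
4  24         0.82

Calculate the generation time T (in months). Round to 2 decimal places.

1.97

lx = nx/n0 = nx/300: 1, 0.89667…, 0.76333…, 0.57667…, 0.08
lx·mx: 0, 1.605033…, 1.931233…, 1.3494…, 0.0656 → R0 = 4.951267…
x·lx·mx: 0, 1.605033…, 3.862467…, 4.0482…, 0.2624 → Σ = 9.7781…
T = 9.7781… / 4.951267… = 1.974868… → 1.97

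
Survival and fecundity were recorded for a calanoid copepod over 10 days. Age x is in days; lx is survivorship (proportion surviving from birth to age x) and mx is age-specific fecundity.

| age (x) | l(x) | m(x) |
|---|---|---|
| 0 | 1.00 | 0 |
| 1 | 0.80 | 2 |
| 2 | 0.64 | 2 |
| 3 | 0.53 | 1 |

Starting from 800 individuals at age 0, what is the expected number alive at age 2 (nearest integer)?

Expected survivors = N0 · l_2 = 800 × 0.64 = 512 → 512

512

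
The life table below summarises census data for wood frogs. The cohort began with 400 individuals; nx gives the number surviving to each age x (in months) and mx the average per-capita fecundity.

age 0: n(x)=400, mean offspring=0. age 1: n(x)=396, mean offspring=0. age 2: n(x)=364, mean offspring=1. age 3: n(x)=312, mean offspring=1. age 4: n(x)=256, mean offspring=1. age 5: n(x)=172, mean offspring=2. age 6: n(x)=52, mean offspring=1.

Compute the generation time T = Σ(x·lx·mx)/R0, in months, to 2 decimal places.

3.55

lx = nx/n0 = nx/400: 1, 0.99, 0.91, 0.78, 0.64, 0.43, 0.13
lx·mx: 0, 0, 0.91, 0.78, 0.64, 0.86, 0.13 → R0 = 3.32
x·lx·mx: 0, 0, 1.82, 2.34, 2.56, 4.3, 0.78 → Σ = 11.8
T = 11.8 / 3.32 = 3.554217… → 3.55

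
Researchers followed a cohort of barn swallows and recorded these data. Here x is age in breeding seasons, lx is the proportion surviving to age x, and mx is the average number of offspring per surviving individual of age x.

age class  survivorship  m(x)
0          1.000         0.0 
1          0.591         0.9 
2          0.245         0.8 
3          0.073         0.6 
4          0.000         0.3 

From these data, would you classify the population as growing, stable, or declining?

declining

R0 = Σ lx·mx = 0 + 0.5319 + 0.196 + 0.0438 + 0 = 0.7717
R0 < 1, so the population is declining.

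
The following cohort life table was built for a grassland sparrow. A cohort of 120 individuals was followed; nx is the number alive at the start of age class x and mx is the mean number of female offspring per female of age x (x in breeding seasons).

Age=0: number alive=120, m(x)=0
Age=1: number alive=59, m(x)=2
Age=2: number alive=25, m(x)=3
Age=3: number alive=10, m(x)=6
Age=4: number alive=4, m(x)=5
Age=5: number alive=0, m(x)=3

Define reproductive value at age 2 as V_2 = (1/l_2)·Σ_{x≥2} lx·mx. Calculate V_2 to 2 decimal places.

lx = nx/n0 = nx/120: 1, 0.49167…, 0.20833…, 0.08333…, 0.03333…, 0
lx·mx for x ≥ 2: 0.625…, 0.5…, 0.166667…, 0 → sum = 1.291667…
V_2 = 1.291667… / l_2 = 1.291667… / 0.208333… = 6.2… → 6.20

6.20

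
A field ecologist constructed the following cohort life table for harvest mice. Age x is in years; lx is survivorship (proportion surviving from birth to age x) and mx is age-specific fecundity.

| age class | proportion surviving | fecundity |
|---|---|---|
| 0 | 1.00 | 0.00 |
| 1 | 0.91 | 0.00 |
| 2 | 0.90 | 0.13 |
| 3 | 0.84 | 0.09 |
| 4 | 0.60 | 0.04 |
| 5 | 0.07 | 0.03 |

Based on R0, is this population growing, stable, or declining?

R0 = Σ lx·mx = 0 + 0 + 0.117 + 0.0756 + 0.024 + 0.0021 = 0.2187
R0 < 1, so the population is declining.

declining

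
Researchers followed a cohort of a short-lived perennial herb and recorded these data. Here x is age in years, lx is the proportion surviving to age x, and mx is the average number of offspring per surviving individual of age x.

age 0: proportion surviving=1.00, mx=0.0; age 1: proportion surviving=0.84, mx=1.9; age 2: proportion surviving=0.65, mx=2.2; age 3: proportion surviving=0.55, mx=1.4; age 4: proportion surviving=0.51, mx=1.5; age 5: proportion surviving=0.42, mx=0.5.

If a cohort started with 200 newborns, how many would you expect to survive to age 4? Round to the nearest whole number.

Expected survivors = N0 · l_4 = 200 × 0.51 = 102 → 102

102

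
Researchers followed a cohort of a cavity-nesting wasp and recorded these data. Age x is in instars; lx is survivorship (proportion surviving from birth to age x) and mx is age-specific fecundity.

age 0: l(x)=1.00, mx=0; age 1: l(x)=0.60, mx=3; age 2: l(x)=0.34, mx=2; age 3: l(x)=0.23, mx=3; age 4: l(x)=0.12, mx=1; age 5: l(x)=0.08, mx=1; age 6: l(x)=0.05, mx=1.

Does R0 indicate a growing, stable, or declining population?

growing

R0 = Σ lx·mx = 0 + 1.8 + 0.68 + 0.69 + 0.12 + 0.08 + 0.05 = 3.42
R0 > 1, so the population is growing.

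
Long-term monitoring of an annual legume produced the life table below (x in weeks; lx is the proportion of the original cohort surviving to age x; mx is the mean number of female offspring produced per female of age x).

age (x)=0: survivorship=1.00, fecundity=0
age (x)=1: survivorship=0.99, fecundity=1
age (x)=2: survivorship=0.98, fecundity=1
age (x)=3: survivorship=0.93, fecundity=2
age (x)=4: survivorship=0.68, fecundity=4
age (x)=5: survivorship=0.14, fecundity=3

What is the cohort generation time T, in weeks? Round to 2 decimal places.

lx·mx: 0, 0.99, 0.98, 1.86, 2.72, 0.42 → R0 = 6.97
x·lx·mx: 0, 0.99, 1.96, 5.58, 10.88, 2.1 → Σ = 21.51
T = 21.51 / 6.97 = 3.086083… → 3.09

3.09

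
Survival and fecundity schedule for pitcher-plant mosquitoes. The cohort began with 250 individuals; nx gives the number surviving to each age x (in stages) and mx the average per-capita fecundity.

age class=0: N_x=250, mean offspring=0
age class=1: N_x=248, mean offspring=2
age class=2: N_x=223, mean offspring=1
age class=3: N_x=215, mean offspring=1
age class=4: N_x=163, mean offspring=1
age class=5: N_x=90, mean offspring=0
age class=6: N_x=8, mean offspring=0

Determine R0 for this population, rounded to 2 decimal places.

lx = nx/n0 = nx/250: 1, 0.992, 0.892, 0.86, 0.652, 0.36, 0.032
lx·mx by age: 0, 1.984, 0.892, 0.86, 0.652, 0, 0
R0 = Σ lx·mx = 4.388 → 4.39

4.39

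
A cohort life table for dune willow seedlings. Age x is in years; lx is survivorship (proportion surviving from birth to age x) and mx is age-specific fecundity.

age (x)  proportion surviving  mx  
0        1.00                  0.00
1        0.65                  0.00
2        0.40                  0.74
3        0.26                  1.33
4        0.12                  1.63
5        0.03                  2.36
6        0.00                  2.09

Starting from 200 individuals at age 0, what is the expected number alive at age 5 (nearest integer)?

Expected survivors = N0 · l_5 = 200 × 0.03 = 6 → 6

6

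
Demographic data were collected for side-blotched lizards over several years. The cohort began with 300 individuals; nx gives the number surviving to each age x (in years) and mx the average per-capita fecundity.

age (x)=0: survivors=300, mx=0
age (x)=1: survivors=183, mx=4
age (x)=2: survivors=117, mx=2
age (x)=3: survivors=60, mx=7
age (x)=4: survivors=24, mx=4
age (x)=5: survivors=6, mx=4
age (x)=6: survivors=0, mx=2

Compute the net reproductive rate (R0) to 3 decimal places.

5.020

lx = nx/n0 = nx/300: 1, 0.61, 0.39, 0.2, 0.08, 0.02, 0
lx·mx by age: 0, 2.44, 0.78, 1.4, 0.32, 0.08, 0
R0 = Σ lx·mx = 5.02 → 5.020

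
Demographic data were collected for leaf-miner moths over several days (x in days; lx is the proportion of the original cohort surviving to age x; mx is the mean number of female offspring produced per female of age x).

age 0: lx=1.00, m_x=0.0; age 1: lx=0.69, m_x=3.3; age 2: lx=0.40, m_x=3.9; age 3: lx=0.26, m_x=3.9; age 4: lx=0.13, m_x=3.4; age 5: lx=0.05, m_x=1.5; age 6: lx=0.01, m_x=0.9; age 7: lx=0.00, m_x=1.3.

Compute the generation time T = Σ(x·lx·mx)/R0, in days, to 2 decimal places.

lx·mx: 0, 2.277, 1.56, 1.014, 0.442, 0.075, 0.009, 0 → R0 = 5.377
x·lx·mx: 0, 2.277, 3.12, 3.042, 1.768, 0.375, 0.054, 0 → Σ = 10.636
T = 10.636 / 5.377 = 1.978055… → 1.98

1.98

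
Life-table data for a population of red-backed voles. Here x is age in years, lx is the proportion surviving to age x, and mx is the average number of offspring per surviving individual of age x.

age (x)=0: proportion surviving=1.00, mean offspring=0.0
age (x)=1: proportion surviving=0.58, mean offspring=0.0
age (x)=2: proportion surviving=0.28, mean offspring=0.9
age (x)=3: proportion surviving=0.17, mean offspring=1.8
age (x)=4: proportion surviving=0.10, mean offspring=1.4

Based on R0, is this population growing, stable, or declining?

R0 = Σ lx·mx = 0 + 0 + 0.252 + 0.306 + 0.14 = 0.698
R0 < 1, so the population is declining.

declining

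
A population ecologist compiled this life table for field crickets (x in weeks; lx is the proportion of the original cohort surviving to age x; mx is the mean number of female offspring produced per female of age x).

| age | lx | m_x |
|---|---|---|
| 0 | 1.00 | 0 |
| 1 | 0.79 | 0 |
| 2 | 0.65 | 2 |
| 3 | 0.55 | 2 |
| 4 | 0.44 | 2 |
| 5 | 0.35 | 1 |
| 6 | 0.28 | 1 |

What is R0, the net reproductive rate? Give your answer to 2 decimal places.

3.91

lx·mx by age: 0, 0, 1.3, 1.1, 0.88, 0.35, 0.28
R0 = Σ lx·mx = 3.91 → 3.91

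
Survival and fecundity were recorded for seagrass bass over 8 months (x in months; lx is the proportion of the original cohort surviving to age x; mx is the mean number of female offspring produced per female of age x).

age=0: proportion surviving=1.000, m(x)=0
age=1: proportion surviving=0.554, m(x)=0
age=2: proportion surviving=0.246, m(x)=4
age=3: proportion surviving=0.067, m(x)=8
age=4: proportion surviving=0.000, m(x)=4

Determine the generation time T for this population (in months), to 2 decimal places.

2.35

lx·mx: 0, 0, 0.984, 0.536, 0 → R0 = 1.52
x·lx·mx: 0, 0, 1.968, 1.608, 0 → Σ = 3.576
T = 3.576 / 1.52 = 2.352632… → 2.35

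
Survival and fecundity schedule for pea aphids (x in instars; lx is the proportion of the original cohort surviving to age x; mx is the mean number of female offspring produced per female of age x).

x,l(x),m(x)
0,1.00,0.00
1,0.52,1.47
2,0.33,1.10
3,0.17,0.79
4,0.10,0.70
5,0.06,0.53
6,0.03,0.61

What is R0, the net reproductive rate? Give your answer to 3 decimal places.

lx·mx by age: 0, 0.7644, 0.363, 0.1343, 0.07, 0.0318, 0.0183
R0 = Σ lx·mx = 1.3818 → 1.382

1.382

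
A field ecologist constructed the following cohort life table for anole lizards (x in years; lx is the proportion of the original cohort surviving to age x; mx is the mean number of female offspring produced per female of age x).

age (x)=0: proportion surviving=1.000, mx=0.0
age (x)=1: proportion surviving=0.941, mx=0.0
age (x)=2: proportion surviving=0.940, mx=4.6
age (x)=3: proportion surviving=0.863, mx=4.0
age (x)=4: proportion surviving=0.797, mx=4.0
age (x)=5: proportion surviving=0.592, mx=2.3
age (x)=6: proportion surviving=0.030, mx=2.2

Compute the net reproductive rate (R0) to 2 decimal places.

lx·mx by age: 0, 0, 4.324, 3.452, 3.188, 1.3616, 0.066
R0 = Σ lx·mx = 12.3916 → 12.39

12.39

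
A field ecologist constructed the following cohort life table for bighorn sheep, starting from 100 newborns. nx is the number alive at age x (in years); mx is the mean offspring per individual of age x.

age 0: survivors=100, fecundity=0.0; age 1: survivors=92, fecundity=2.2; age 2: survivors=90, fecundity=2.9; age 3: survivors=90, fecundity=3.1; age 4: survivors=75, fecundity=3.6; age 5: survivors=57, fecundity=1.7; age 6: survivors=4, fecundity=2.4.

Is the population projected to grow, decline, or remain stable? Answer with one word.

growing

lx = nx/n0 = nx/100: 1, 0.92, 0.9, 0.9, 0.75, 0.57, 0.04
R0 = Σ lx·mx = 0 + 2.024 + 2.61 + 2.79 + 2.7 + 0.969 + 0.096 = 11.189
R0 > 1, so the population is growing.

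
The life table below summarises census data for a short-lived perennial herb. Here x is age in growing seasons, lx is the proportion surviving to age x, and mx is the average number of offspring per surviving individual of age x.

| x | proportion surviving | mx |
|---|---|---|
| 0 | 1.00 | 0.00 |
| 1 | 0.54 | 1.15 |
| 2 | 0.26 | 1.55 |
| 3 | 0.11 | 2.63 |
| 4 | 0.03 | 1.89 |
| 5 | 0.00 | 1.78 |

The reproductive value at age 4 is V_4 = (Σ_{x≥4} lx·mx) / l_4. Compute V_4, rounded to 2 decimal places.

1.89

lx·mx for x ≥ 4: 0.0567, 0 → sum = 0.0567
V_4 = 0.0567 / l_4 = 0.0567 / 0.03 = 1.89 → 1.89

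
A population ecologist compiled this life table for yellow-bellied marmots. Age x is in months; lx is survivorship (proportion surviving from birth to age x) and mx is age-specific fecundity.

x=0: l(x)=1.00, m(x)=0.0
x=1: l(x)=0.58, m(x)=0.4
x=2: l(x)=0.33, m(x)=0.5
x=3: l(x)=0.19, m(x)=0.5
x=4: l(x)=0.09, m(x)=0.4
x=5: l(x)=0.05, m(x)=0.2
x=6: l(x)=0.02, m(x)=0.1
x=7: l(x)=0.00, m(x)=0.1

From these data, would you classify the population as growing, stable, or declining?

R0 = Σ lx·mx = 0 + 0.232 + 0.165 + 0.095 + 0.036 + 0.01 + 0.002 + 0 = 0.54
R0 < 1, so the population is declining.

declining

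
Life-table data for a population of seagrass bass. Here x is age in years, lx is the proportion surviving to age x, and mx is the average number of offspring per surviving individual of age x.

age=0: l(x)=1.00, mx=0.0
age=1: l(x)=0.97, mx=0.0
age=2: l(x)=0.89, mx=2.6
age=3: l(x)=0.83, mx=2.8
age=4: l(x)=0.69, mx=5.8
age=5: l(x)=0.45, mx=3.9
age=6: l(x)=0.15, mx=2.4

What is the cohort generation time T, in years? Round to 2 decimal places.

3.58

lx·mx: 0, 0, 2.314, 2.324, 4.002, 1.755, 0.36 → R0 = 10.755
x·lx·mx: 0, 0, 4.628, 6.972, 16.008, 8.775, 2.16 → Σ = 38.543
T = 38.543 / 10.755 = 3.583728… → 3.58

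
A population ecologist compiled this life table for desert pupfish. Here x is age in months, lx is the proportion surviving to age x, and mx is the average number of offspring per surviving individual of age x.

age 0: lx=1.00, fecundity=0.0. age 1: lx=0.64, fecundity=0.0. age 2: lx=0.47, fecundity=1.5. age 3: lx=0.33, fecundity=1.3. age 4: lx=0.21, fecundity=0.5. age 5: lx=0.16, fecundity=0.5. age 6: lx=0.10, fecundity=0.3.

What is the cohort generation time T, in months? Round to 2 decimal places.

lx·mx: 0, 0, 0.705, 0.429, 0.105, 0.08, 0.03 → R0 = 1.349
x·lx·mx: 0, 0, 1.41, 1.287, 0.42, 0.4, 0.18 → Σ = 3.697
T = 3.697 / 1.349 = 2.740549… → 2.74

2.74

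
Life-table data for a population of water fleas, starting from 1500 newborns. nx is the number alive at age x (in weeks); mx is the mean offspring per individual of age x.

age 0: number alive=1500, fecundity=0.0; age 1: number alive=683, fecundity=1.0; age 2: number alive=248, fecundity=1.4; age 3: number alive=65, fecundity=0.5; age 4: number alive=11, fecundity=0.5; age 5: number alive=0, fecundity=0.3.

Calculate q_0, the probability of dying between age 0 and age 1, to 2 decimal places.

lx = nx/n0 = nx/1500: 1, 0.45533…, 0.16533…, 0.04333…, 0.00733…, 0
q_0 = (l_0 − l_1) / l_0 = (1 − 0.455333…) / 1
     = 0.544667… / 1 = 0.544667… → 0.54

0.54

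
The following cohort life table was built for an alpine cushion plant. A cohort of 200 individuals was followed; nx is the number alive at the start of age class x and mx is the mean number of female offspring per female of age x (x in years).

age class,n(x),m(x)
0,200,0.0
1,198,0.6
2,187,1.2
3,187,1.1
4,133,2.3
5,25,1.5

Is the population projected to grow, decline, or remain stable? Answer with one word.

lx = nx/n0 = nx/200: 1, 0.99, 0.935, 0.935, 0.665, 0.125
R0 = Σ lx·mx = 0 + 0.594 + 1.122 + 1.0285 + 1.5295 + 0.1875 = 4.4615
R0 > 1, so the population is growing.

growing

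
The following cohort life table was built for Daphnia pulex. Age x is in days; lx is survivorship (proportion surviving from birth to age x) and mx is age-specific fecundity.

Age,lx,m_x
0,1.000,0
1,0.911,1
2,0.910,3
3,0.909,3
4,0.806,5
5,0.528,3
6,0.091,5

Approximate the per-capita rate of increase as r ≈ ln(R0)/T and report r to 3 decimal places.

R0 = Σ lx·mx = 0 + 0.911 + 2.73 + 2.727 + 4.03 + 1.584 + 0.455 = 12.437
Σ x·lx·mx = 41.322; T = 41.322/12.437 = 3.32251…
r ≈ ln(R0)/T = ln(12.437)/3.32251… = 0.75867… → 0.759

0.759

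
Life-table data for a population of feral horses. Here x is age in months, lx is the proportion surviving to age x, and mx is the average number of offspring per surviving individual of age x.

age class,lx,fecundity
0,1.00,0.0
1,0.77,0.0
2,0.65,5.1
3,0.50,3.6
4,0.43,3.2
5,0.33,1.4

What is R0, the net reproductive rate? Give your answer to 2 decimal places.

lx·mx by age: 0, 0, 3.315, 1.8, 1.376, 0.462
R0 = Σ lx·mx = 6.953 → 6.95

6.95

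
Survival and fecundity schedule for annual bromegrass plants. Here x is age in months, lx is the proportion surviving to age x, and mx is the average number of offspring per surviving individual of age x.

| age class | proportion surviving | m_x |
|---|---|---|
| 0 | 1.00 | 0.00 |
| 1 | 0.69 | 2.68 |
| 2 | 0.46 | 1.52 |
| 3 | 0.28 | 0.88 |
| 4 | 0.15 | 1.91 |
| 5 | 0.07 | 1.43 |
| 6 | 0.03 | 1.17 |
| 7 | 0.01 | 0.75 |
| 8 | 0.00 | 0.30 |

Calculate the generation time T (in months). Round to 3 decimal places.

1.829

lx·mx: 0, 1.8492, 0.6992, 0.2464, 0.2865, 0.1001, 0.0351, 0.0075, 0 → R0 = 3.224
x·lx·mx: 0, 1.8492, 1.3984, 0.7392, 1.146, 0.5005, 0.2106, 0.0525, 0 → Σ = 5.8964
T = 5.8964 / 3.224 = 1.828908… → 1.829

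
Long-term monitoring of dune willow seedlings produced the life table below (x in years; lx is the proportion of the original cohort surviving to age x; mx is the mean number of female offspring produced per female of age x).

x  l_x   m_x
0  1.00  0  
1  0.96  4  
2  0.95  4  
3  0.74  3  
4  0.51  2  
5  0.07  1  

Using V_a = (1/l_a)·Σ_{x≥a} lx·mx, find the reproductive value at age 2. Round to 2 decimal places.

lx·mx for x ≥ 2: 3.8, 2.22, 1.02, 0.07 → sum = 7.11
V_2 = 7.11 / l_2 = 7.11 / 0.95 = 7.484211… → 7.48

7.48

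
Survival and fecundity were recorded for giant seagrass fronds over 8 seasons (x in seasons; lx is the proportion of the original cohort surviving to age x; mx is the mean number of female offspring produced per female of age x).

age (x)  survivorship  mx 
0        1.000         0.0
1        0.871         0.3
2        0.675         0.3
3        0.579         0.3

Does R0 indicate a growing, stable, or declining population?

declining

R0 = Σ lx·mx = 0 + 0.2613 + 0.2025 + 0.1737 = 0.6375
R0 < 1, so the population is declining.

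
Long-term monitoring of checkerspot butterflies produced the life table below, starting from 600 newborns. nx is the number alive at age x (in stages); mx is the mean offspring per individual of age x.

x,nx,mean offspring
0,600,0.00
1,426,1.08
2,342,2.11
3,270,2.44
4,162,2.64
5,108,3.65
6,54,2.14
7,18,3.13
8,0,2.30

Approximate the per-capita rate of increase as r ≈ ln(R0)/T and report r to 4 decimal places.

0.5088

lx = nx/n0 = nx/600: 1, 0.71, 0.57, 0.45, 0.27, 0.18, 0.09, 0.03, 0
R0 = Σ lx·mx = 0 + 0.7668 + 1.2027 + 1.098 + 0.7128 + 0.657 + 0.1926 + 0.0939 + 0 = 4.7238
Σ x·lx·mx = 14.4153; T = 14.4153/4.7238 = 3.05163…
r ≈ ln(R0)/T = ln(4.7238)/3.05163… = 0.508781… → 0.5088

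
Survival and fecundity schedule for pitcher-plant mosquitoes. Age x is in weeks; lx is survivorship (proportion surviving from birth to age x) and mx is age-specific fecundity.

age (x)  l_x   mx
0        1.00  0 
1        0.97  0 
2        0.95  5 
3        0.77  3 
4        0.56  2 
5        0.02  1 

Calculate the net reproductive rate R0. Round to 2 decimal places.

8.20

lx·mx by age: 0, 0, 4.75, 2.31, 1.12, 0.02
R0 = Σ lx·mx = 8.2 → 8.20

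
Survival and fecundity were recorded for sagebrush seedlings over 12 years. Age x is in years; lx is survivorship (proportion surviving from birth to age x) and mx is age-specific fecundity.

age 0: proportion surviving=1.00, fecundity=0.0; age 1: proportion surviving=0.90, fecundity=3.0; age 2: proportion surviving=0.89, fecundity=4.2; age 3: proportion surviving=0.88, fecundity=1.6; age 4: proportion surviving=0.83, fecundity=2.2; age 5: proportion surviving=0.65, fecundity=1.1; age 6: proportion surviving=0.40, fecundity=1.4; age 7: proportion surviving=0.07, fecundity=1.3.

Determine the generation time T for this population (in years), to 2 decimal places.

lx·mx: 0, 2.7, 3.738, 1.408, 1.826, 0.715, 0.56, 0.091 → R0 = 11.038
x·lx·mx: 0, 2.7, 7.476, 4.224, 7.304, 3.575, 3.36, 0.637 → Σ = 29.276
T = 29.276 / 11.038 = 2.652292… → 2.65

2.65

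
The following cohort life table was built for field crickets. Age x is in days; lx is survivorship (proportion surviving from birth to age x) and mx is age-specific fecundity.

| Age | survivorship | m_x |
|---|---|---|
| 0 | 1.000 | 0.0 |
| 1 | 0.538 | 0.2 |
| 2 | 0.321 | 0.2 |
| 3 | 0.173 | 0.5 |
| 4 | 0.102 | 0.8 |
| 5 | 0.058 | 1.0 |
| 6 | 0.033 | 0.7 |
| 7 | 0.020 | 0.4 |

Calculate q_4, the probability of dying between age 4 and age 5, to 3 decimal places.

0.431

q_4 = (l_4 − l_5) / l_4 = (0.102 − 0.058) / 0.102
     = 0.044 / 0.102 = 0.431373… → 0.431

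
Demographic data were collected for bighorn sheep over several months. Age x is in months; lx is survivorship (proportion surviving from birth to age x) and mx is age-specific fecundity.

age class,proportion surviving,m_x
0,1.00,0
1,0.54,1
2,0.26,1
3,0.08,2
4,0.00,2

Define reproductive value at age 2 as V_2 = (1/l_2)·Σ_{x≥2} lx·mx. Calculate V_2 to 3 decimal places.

lx·mx for x ≥ 2: 0.26, 0.16, 0 → sum = 0.42
V_2 = 0.42 / l_2 = 0.42 / 0.26 = 1.615385… → 1.615

1.615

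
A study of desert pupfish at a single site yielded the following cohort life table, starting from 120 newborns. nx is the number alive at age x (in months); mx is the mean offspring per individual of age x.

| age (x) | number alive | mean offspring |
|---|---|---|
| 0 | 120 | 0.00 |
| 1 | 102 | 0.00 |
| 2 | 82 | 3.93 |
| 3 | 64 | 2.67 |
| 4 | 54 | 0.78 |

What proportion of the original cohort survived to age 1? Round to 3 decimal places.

0.850

l_1 = n_1/n_0 = 102/120 = 0.85 → 0.850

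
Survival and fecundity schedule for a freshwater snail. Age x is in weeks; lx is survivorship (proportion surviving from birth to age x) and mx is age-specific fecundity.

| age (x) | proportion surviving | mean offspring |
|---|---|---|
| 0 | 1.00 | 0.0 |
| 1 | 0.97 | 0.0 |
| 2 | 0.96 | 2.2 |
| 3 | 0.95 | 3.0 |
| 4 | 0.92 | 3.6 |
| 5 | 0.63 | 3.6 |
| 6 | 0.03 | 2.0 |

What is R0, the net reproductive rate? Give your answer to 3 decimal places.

10.602

lx·mx by age: 0, 0, 2.112, 2.85, 3.312, 2.268, 0.06
R0 = Σ lx·mx = 10.602 → 10.602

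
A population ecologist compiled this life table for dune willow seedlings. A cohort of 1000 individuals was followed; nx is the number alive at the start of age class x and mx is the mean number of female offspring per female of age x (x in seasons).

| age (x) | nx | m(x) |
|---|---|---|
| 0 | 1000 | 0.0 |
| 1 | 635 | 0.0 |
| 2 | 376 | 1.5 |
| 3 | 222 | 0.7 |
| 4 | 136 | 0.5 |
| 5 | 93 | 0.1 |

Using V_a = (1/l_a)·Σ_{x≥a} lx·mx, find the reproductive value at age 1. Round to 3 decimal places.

1.255

lx = nx/n0 = nx/1000: 1, 0.635, 0.376, 0.222, 0.136, 0.093
lx·mx for x ≥ 1: 0, 0.564, 0.1554, 0.068, 0.0093 → sum = 0.7967
V_1 = 0.7967 / l_1 = 0.7967 / 0.635 = 1.254646… → 1.255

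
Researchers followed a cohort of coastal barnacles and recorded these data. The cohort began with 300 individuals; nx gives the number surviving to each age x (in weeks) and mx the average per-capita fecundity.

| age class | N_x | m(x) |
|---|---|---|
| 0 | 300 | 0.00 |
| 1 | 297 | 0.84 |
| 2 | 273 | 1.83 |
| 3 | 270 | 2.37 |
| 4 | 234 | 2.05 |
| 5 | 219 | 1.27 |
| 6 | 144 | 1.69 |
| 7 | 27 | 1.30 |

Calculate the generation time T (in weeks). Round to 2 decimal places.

3.37

lx = nx/n0 = nx/300: 1, 0.99, 0.91, 0.9, 0.78, 0.73, 0.48, 0.09
lx·mx: 0, 0.8316, 1.6653, 2.133, 1.599, 0.9271, 0.8112, 0.117 → R0 = 8.0842
x·lx·mx: 0, 0.8316, 3.3306, 6.399, 6.396, 4.6355, 4.8672, 0.819 → Σ = 27.2789
T = 27.2789 / 8.0842 = 3.374347… → 3.37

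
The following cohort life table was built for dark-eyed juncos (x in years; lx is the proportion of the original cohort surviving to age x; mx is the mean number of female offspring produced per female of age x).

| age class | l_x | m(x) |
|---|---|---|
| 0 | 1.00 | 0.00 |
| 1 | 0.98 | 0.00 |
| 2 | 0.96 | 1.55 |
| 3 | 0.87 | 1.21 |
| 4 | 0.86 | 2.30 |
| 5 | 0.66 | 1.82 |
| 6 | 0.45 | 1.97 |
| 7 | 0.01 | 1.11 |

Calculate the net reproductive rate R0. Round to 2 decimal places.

lx·mx by age: 0, 0, 1.488, 1.0527, 1.978, 1.2012, 0.8865, 0.0111
R0 = Σ lx·mx = 6.6175 → 6.62

6.62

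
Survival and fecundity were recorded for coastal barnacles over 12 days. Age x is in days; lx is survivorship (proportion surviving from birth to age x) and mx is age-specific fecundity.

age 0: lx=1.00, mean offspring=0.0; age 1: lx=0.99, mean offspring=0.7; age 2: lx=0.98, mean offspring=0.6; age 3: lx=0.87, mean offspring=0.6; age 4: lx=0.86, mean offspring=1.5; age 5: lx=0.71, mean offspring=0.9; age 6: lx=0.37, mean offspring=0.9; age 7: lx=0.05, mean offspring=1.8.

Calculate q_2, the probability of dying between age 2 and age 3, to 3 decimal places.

0.112

q_2 = (l_2 − l_3) / l_2 = (0.98 − 0.87) / 0.98
     = 0.11 / 0.98 = 0.112245… → 0.112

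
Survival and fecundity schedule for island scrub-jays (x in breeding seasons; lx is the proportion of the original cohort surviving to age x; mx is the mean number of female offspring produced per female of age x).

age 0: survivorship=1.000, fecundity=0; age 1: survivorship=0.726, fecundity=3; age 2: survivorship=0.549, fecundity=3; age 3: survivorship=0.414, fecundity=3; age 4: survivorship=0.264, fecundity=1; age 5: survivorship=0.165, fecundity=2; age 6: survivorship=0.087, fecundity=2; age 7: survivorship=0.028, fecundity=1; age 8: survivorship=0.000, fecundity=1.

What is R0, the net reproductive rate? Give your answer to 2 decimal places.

5.86

lx·mx by age: 0, 2.178, 1.647, 1.242, 0.264, 0.33, 0.174, 0.028, 0
R0 = Σ lx·mx = 5.863 → 5.86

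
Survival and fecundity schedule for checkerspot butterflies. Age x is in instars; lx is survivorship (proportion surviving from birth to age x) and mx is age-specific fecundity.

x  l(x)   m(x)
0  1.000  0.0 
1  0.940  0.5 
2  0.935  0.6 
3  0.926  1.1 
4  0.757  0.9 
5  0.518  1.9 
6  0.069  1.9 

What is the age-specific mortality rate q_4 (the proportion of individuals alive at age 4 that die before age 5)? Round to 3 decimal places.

0.316

q_4 = (l_4 − l_5) / l_4 = (0.757 − 0.518) / 0.757
     = 0.239 / 0.757 = 0.31572… → 0.316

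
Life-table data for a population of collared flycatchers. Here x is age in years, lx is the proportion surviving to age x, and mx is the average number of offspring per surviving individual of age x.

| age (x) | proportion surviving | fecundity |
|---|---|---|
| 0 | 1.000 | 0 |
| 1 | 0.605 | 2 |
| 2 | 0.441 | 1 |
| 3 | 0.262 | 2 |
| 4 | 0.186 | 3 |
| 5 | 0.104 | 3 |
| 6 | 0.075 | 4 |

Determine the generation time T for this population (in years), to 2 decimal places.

lx·mx: 0, 1.21, 0.441, 0.524, 0.558, 0.312, 0.3 → R0 = 3.345
x·lx·mx: 0, 1.21, 0.882, 1.572, 2.232, 1.56, 1.8 → Σ = 9.256
T = 9.256 / 3.345 = 2.767115… → 2.77

2.77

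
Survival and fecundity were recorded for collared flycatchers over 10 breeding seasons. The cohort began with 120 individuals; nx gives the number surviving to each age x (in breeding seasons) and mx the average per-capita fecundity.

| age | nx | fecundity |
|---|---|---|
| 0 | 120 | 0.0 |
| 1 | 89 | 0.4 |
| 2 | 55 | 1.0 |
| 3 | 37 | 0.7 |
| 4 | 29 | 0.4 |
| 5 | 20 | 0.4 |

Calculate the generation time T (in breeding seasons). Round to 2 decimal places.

2.28

lx = nx/n0 = nx/120: 1, 0.74167…, 0.45833…, 0.30833…, 0.24167…, 0.16667…
lx·mx: 0, 0.296667…, 0.458333…, 0.215833…, 0.096667…, 0.066667… → R0 = 1.134167…
x·lx·mx: 0, 0.296667…, 0.916667…, 0.6475…, 0.386667…, 0.333333… → Σ = 2.580833…
T = 2.580833… / 1.134167… = 2.275533… → 2.28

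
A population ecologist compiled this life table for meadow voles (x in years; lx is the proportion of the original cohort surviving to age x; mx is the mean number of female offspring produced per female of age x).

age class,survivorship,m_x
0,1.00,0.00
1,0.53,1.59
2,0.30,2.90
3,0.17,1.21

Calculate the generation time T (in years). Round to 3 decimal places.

1.668

lx·mx: 0, 0.8427, 0.87, 0.2057 → R0 = 1.9184
x·lx·mx: 0, 0.8427, 1.74, 0.6171 → Σ = 3.1998
T = 3.1998 / 1.9184 = 1.667952… → 1.668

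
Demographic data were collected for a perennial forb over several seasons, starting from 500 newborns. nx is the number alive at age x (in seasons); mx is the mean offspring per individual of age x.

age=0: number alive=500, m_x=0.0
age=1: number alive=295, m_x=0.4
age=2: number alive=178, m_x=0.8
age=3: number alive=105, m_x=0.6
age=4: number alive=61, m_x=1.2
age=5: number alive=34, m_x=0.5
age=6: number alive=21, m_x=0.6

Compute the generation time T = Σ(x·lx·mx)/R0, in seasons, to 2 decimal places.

lx = nx/n0 = nx/500: 1, 0.59, 0.356, 0.21, 0.122, 0.068, 0.042
lx·mx: 0, 0.236, 0.2848, 0.126, 0.1464, 0.034, 0.0252 → R0 = 0.8524
x·lx·mx: 0, 0.236, 0.5696, 0.378, 0.5856, 0.17, 0.1512 → Σ = 2.0904
T = 2.0904 / 0.8524 = 2.45237… → 2.45

2.45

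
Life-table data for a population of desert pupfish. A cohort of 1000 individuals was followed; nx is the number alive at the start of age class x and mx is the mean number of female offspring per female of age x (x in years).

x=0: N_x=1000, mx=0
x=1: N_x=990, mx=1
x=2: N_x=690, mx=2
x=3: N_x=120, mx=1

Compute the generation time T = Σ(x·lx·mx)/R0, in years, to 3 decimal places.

lx = nx/n0 = nx/1000: 1, 0.99, 0.69, 0.12
lx·mx: 0, 0.99, 1.38, 0.12 → R0 = 2.49
x·lx·mx: 0, 0.99, 2.76, 0.36 → Σ = 4.11
T = 4.11 / 2.49 = 1.650602… → 1.651

1.651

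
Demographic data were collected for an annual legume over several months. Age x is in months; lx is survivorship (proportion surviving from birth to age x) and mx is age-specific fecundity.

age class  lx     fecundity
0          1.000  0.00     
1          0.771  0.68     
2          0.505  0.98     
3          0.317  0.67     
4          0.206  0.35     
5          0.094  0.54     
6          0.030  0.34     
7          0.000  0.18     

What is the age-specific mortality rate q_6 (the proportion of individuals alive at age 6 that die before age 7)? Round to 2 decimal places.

q_6 = (l_6 − l_7) / l_6 = (0.03 − 0) / 0.03
     = 0.03 / 0.03 = 1 → 1.00

1.00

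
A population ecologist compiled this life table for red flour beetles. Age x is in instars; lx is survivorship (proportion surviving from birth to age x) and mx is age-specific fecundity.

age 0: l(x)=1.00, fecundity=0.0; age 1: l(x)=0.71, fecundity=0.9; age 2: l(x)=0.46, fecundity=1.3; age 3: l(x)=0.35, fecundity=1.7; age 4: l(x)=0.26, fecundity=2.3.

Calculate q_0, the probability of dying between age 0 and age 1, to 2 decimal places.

q_0 = (l_0 − l_1) / l_0 = (1 − 0.71) / 1
     = 0.29 / 1 = 0.29 → 0.29

0.29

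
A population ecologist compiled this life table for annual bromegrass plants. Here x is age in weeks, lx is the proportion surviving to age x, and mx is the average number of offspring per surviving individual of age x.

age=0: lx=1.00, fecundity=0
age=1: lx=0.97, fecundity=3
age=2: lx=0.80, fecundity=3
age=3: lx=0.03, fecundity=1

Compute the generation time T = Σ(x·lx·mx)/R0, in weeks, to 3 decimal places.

lx·mx: 0, 2.91, 2.4, 0.03 → R0 = 5.34
x·lx·mx: 0, 2.91, 4.8, 0.09 → Σ = 7.8
T = 7.8 / 5.34 = 1.460674… → 1.461

1.461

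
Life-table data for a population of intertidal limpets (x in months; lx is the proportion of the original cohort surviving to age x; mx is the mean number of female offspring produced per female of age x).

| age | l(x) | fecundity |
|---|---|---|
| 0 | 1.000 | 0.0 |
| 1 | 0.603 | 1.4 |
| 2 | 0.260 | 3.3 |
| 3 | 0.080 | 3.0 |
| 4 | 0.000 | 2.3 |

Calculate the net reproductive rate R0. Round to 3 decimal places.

1.942

lx·mx by age: 0, 0.8442, 0.858, 0.24, 0
R0 = Σ lx·mx = 1.9422 → 1.942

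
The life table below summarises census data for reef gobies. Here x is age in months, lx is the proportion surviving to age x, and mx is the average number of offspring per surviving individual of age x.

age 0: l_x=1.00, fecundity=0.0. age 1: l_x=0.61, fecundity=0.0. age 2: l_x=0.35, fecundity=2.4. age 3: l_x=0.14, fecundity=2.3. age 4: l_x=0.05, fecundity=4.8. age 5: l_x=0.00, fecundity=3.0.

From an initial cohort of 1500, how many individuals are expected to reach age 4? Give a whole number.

Expected survivors = N0 · l_4 = 1500 × 0.05 = 75 → 75

75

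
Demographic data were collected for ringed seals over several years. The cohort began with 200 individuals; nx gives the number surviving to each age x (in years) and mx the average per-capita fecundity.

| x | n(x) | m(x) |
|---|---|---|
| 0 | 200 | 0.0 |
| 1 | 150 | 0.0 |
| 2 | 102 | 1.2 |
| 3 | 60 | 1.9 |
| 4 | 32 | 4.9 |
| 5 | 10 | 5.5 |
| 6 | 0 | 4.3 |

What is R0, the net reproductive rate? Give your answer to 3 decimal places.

2.241

lx = nx/n0 = nx/200: 1, 0.75, 0.51, 0.3, 0.16, 0.05, 0
lx·mx by age: 0, 0, 0.612, 0.57, 0.784, 0.275, 0
R0 = Σ lx·mx = 2.241 → 2.241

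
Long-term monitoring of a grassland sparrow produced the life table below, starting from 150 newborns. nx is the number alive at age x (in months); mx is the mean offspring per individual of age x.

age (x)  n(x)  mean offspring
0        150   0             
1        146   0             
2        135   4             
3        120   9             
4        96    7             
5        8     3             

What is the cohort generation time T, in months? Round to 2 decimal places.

3.08

lx = nx/n0 = nx/150: 1, 0.97333…, 0.9, 0.8, 0.64, 0.05333…
lx·mx: 0, 0, 3.6, 7.2, 4.48, 0.16… → R0 = 15.44…
x·lx·mx: 0, 0, 7.2, 21.6, 17.92, 0.8… → Σ = 47.52…
T = 47.52… / 15.44… = 3.07772… → 3.08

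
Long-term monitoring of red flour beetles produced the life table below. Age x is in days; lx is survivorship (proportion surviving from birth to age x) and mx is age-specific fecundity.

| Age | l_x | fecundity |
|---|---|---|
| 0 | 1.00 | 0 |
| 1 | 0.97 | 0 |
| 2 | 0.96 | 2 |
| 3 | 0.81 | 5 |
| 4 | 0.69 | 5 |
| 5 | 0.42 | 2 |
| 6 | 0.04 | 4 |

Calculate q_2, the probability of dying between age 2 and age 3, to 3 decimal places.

0.156

q_2 = (l_2 − l_3) / l_2 = (0.96 − 0.81) / 0.96
     = 0.15 / 0.96 = 0.15625 → 0.156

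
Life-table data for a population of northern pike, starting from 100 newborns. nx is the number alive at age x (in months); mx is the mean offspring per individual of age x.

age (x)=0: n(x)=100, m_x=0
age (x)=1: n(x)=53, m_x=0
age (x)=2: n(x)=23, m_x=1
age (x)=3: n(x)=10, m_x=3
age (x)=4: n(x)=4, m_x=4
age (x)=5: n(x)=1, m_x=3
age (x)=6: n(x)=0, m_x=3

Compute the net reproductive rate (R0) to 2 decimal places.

lx = nx/n0 = nx/100: 1, 0.53, 0.23, 0.1, 0.04, 0.01, 0
lx·mx by age: 0, 0, 0.23, 0.3, 0.16, 0.03, 0
R0 = Σ lx·mx = 0.72 → 0.72

0.72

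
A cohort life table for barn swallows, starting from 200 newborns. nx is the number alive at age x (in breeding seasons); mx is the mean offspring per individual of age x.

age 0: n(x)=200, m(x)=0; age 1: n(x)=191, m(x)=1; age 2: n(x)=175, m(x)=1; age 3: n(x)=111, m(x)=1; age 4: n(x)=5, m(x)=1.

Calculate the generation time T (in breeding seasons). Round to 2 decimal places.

lx = nx/n0 = nx/200: 1, 0.955, 0.875, 0.555, 0.025
lx·mx: 0, 0.955, 0.875, 0.555, 0.025 → R0 = 2.41
x·lx·mx: 0, 0.955, 1.75, 1.665, 0.1 → Σ = 4.47
T = 4.47 / 2.41 = 1.854772… → 1.85

1.85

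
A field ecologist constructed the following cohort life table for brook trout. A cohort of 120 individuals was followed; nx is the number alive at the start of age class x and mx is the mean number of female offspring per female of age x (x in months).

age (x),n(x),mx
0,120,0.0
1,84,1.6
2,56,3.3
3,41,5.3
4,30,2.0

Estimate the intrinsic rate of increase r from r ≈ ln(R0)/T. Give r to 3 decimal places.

lx = nx/n0 = nx/120: 1, 0.7, 0.46667…, 0.34167…, 0.25
R0 = Σ lx·mx = 0 + 1.12 + 1.54… + 1.81083… + 0.5 = 4.970833…
Σ x·lx·mx = 11.6325…; T = 11.6325…/4.970833… = 2.34015…
r ≈ ln(R0)/T = ln(4.970833…)/2.34015… = 0.68525… → 0.685

0.685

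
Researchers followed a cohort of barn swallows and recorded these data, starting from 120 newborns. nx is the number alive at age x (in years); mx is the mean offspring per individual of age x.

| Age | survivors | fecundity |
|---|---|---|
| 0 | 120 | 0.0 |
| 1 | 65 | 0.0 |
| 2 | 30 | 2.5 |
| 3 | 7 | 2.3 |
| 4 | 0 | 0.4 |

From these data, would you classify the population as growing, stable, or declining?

declining

lx = nx/n0 = nx/120: 1, 0.54167…, 0.25, 0.05833…, 0
R0 = Σ lx·mx = 0 + 0 + 0.625 + 0.134167… + 0 = 0.759167…
R0 < 1, so the population is declining.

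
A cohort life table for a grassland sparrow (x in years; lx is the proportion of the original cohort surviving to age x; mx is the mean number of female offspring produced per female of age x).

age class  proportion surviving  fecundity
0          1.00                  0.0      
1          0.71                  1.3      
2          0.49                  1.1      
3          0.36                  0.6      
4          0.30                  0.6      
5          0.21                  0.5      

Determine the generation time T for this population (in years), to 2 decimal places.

lx·mx: 0, 0.923, 0.539, 0.216, 0.18, 0.105 → R0 = 1.963
x·lx·mx: 0, 0.923, 1.078, 0.648, 0.72, 0.525 → Σ = 3.894
T = 3.894 / 1.963 = 1.983698… → 1.98

1.98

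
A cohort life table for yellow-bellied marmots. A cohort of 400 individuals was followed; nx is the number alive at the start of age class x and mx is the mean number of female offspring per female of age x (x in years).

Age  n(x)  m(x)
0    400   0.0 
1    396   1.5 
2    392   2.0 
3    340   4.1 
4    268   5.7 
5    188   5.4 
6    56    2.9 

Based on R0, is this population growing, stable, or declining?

growing

lx = nx/n0 = nx/400: 1, 0.99, 0.98, 0.85, 0.67, 0.47, 0.14
R0 = Σ lx·mx = 0 + 1.485 + 1.96 + 3.485 + 3.819 + 2.538 + 0.406 = 13.693
R0 > 1, so the population is growing.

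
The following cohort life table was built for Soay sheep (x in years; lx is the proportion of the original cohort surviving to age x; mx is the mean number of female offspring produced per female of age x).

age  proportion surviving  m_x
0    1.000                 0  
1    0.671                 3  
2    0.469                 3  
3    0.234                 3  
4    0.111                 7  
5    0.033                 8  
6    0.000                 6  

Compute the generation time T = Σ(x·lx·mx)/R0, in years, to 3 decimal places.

2.200

lx·mx: 0, 2.013, 1.407, 0.702, 0.777, 0.264, 0 → R0 = 5.163
x·lx·mx: 0, 2.013, 2.814, 2.106, 3.108, 1.32, 0 → Σ = 11.361
T = 11.361 / 5.163 = 2.200465… → 2.200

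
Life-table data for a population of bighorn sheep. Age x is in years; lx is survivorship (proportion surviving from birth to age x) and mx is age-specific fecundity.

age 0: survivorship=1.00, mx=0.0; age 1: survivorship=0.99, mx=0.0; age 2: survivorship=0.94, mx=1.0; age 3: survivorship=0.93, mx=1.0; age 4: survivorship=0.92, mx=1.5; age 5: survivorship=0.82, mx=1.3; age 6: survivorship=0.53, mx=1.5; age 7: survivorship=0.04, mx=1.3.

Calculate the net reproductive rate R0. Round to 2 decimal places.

lx·mx by age: 0, 0, 0.94, 0.93, 1.38, 1.066, 0.795, 0.052
R0 = Σ lx·mx = 5.163 → 5.16

5.16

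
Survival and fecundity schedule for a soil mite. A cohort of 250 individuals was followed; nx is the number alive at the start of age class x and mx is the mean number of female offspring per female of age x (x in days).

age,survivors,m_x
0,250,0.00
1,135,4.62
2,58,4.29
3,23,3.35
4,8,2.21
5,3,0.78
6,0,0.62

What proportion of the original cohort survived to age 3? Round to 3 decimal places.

l_3 = n_3/n_0 = 23/250 = 0.092 → 0.092

0.092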